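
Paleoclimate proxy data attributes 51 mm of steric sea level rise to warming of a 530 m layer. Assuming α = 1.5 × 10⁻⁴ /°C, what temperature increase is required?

ΔT = Δh/(αH) = 0.051 / (1.5×10⁻⁴ × 530) ≈ 0.6415 K

about 0.642 K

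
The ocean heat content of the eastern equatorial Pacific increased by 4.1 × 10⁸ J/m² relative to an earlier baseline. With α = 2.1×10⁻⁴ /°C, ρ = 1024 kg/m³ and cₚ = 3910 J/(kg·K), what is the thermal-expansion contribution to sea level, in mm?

Δh ≈ 21.5 mm

Δh = αQ/(ρcₚ) = 2.1×10⁻⁴ × 4.1×10⁸ / (1024 × 3910) ≈ 0.021504 m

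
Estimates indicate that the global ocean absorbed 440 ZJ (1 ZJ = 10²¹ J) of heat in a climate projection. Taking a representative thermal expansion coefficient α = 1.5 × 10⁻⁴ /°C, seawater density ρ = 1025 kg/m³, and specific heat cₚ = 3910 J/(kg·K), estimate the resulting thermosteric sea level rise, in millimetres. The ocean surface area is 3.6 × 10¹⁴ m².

Δh = 46 mm

Per unit area: Q = 440×10²¹ / (3.6×10¹⁴) ≈ 1.222×10⁹ J/m²
Δh = αQ/(ρcₚ) = 1.5×10⁻⁴ × 1.222×10⁹ / (1025 × 3910) ≈ 0.045736 m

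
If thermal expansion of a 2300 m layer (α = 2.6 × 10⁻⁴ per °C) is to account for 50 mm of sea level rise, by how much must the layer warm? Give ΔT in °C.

ΔT ≈ 0.0836 °C

ΔT = Δh/(αH) = 0.05 / (2.6×10⁻⁴ × 2300) ≈ 0.08361 °C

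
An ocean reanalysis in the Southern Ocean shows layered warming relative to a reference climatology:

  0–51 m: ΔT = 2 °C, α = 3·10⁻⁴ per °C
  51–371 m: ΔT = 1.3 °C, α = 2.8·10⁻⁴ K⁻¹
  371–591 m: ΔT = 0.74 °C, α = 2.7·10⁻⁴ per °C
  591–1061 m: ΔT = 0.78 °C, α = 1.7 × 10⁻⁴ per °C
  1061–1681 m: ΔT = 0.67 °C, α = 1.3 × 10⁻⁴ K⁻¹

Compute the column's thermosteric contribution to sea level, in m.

0.307 m of thermosteric rise

0–51 m: 3×10⁻⁴ × 51 × 2 = 0.03060 m
320 × 2.8×10⁻⁴ × 1.3 = 0.11648 m
Layer 3: 220 × 0.74 × 2.7×10⁻⁴ = 0.043956 m
1.7×10⁻⁴ × 0.78 × 470 = 0.062322 m
Layer 5: 0.67 × 620 × 1.3×10⁻⁴ = 0.054002 m
Δh = 0.03060 + 0.11648 + 0.043956 + 0.062322 + 0.054002 = 0.30736 m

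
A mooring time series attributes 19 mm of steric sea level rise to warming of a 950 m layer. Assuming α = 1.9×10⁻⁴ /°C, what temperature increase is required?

ΔT = Δh/(αH) = 0.019 / (1.9×10⁻⁴ × 950) ≈ 0.1053 °C

about 0.105 °C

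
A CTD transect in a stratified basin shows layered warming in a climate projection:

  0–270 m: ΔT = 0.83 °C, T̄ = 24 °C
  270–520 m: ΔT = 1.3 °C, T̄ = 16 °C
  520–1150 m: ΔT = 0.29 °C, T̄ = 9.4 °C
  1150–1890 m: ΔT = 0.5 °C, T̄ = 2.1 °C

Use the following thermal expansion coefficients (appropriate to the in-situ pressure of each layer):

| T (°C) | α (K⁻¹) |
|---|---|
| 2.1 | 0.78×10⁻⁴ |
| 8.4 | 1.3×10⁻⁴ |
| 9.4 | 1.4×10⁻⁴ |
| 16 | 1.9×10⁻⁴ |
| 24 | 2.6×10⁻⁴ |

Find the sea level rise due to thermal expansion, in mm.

174 mm of thermosteric rise

Layer 1 at 24 °C → α = 2.6×10⁻⁴ K⁻¹
Layer 2 at 16 °C → α = 1.9×10⁻⁴ K⁻¹
Layer 3 at 9.4 °C → α = 1.4×10⁻⁴ K⁻¹
Layer 4 at 2.1 °C → α = 0.78×10⁻⁴ K⁻¹
2.6×10⁻⁴ × 0.83 × 270 = 0.058266 m
Layer 2: 1.9×10⁻⁴ × 1.3 × 250 = 0.06175 m
520–1150 m: 630 × 0.29 × 1.4×10⁻⁴ = 0.025578 m
1150–1890 m: 0.78×10⁻⁴ × 0.5 × 740 = 0.02886 m
Δh = 0.058266 + 0.06175 + 0.025578 + 0.02886 = 0.174454 m ≈ 174 mm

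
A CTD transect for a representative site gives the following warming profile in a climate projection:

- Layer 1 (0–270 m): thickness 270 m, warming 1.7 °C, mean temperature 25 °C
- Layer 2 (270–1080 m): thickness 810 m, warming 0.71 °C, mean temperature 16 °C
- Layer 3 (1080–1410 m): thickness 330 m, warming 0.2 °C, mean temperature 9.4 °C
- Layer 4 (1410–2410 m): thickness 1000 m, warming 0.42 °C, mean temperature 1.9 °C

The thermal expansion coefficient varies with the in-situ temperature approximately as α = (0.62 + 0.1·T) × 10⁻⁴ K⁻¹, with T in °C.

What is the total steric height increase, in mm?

Layer 1: α = (0.62 + 0.1×25)×10⁻⁴ = 3.12×10⁻⁴ K⁻¹
Layer 2: α = (0.62 + 0.1×16)×10⁻⁴ = 2.22×10⁻⁴ K⁻¹
Layer 3: α = (0.62 + 0.1×9.4)×10⁻⁴ = 1.56×10⁻⁴ K⁻¹
Layer 4: α = (0.62 + 0.1×1.9)×10⁻⁴ = 0.81×10⁻⁴ K⁻¹
3.12×10⁻⁴ × 270 × 1.7 = 0.143208 m
270–1080 m: 2.22×10⁻⁴ × 810 × 0.71 = 0.1276722 m
1.56×10⁻⁴ × 0.2 × 330 = 0.010296 m
Layer 4: 0.42 × 1000 × 0.81×10⁻⁴ = 0.03402 m
Δh = 0.143208 + 0.1276722 + 0.010296 + 0.03402 = 0.3151962 m

315 mm of thermosteric rise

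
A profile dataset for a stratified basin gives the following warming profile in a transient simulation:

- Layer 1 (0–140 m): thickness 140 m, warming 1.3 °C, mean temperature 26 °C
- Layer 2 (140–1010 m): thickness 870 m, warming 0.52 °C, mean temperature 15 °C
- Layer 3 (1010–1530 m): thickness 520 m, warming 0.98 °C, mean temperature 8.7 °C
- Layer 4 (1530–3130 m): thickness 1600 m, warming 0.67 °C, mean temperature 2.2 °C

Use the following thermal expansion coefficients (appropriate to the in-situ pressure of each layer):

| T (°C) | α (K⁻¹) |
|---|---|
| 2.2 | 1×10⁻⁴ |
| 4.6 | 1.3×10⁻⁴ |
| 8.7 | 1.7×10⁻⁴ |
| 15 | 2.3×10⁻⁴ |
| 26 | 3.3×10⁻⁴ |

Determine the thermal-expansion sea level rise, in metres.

0.358 m of thermosteric rise

Layer 1 at 26 °C → α = 3.3×10⁻⁴ K⁻¹
Layer 2 at 15 °C → α = 2.3×10⁻⁴ K⁻¹
Layer 3 at 8.7 °C → α = 1.7×10⁻⁴ K⁻¹
Layer 4 at 2.2 °C → α = 1×10⁻⁴ K⁻¹
1.3 × 140 × 3.3×10⁻⁴ = 0.06006 m
140–1010 m: 2.3×10⁻⁴ × 870 × 0.52 = 0.104052 m
520 × 1.7×10⁻⁴ × 0.98 = 0.086632 m
1530–3130 m: 1×10⁻⁴ × 0.67 × 1600 = 0.10720 m
Δh = 0.06006 + 0.104052 + 0.086632 + 0.10720 = 0.357944 m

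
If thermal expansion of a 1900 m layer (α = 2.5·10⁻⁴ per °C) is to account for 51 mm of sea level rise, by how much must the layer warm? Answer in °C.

ΔT = Δh/(αH) = 0.051 / (2.5×10⁻⁴ × 1900) ≈ 0.1074 °C

about 0.107 °C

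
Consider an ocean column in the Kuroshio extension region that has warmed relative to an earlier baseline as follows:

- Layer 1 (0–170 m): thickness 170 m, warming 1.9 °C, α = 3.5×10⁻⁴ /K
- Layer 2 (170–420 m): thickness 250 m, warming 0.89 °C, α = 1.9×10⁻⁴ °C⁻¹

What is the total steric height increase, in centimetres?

about 16 cm

Layer 1: 170 × 1.9 × 3.5×10⁻⁴ = 0.11305 m
Layer 2: 0.89 × 250 × 1.9×10⁻⁴ = 0.042275 m
Δh = 0.11305 + 0.042275 = 0.155325 m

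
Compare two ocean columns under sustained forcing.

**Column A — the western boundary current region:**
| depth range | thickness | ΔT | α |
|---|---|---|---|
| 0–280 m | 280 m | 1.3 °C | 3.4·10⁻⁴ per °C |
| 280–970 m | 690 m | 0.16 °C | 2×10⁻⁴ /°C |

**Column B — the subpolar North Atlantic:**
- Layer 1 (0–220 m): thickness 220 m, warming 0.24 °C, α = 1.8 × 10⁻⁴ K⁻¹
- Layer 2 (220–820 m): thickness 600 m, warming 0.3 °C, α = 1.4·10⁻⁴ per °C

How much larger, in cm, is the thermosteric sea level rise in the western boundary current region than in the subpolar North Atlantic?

11.1 cm larger

A 0–280 m: 1.3 × 3.4×10⁻⁴ × 280 = 0.12376 m
A 280–970 m: 2×10⁻⁴ × 690 × 0.16 = 0.02208 m
A total: 0.14584 m
B Layer 1: 0.24 × 1.8×10⁻⁴ × 220 = 0.009504 m
B Layer 2: 600 × 1.4×10⁻⁴ × 0.3 = 0.02520 m
B total: 0.034704 m
Difference: 0.14584 − 0.034704 = 0.111136 m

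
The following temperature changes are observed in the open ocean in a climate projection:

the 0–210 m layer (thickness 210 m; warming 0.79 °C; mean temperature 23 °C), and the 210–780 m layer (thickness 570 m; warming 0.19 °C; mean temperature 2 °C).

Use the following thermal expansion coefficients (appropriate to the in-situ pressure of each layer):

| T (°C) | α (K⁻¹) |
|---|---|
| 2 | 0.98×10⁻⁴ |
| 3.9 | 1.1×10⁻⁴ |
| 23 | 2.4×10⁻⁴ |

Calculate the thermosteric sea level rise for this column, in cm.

Layer 1 at 23 °C → α = 2.4×10⁻⁴ K⁻¹
Layer 2 at 2 °C → α = 0.98×10⁻⁴ K⁻¹
210 × 0.79 × 2.4×10⁻⁴ = 0.039816 m
0.98×10⁻⁴ × 0.19 × 570 = 0.0106134 m
Δh = 0.039816 + 0.0106134 = 0.0504294 m ≈ 5.04 cm

Δh = 5.04 cm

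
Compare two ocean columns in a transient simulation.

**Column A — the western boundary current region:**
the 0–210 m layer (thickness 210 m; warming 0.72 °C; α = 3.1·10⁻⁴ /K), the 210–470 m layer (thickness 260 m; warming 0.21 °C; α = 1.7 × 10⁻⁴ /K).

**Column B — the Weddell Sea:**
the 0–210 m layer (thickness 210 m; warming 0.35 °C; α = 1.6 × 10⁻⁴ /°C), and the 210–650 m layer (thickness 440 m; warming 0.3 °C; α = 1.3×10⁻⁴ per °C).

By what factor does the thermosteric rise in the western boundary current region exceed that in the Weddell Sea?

1.9

A 0–210 m: 3.1×10⁻⁴ × 210 × 0.72 = 0.046872 m
A Layer 2: 260 × 1.7×10⁻⁴ × 0.21 = 0.009282 m
A total: 0.056154 m
B Layer 1: 1.6×10⁻⁴ × 210 × 0.35 = 0.01176 m
B 210–650 m: 440 × 0.3 × 1.3×10⁻⁴ = 0.01716 m
B total: 0.02892 m
Ratio: 0.056154 / 0.02892 ≈ 1.942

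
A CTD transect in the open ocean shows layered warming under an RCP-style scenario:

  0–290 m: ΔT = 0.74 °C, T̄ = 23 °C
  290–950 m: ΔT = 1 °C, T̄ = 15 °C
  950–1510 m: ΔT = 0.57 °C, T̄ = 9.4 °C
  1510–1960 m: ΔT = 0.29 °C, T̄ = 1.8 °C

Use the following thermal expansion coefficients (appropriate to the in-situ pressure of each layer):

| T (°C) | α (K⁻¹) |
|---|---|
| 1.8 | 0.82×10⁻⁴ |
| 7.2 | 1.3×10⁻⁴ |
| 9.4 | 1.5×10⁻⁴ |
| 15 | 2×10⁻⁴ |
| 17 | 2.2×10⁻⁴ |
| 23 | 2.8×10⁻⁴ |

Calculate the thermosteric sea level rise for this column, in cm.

Layer 1 at 23 °C → α = 2.8×10⁻⁴ K⁻¹
Layer 2 at 15 °C → α = 2×10⁻⁴ K⁻¹
Layer 3 at 9.4 °C → α = 1.5×10⁻⁴ K⁻¹
Layer 4 at 1.8 °C → α = 0.82×10⁻⁴ K⁻¹
290 × 0.74 × 2.8×10⁻⁴ = 0.060088 m
290–950 m: 1 × 2×10⁻⁴ × 660 = 0.13200 m
560 × 1.5×10⁻⁴ × 0.57 = 0.04788 m
0.82×10⁻⁴ × 450 × 0.29 = 0.010701 m
Δh = 0.060088 + 0.13200 + 0.04788 + 0.010701 = 0.250669 m ≈ 25.1 cm

Δh = 25.1 cm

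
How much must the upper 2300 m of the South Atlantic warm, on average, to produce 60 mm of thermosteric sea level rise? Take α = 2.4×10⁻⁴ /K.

about 0.11 K

ΔT = Δh/(αH) = 0.06 / (2.4×10⁻⁴ × 2300) ≈ 0.1087 K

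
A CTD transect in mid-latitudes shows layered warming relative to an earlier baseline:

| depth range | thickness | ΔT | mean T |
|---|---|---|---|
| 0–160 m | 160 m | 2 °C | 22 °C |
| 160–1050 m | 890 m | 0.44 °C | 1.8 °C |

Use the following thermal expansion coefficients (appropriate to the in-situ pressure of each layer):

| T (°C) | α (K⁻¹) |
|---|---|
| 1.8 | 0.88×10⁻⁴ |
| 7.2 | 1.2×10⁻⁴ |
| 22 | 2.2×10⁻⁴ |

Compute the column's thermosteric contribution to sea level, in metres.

Layer 1 at 22 °C → α = 2.2×10⁻⁴ K⁻¹
Layer 2 at 1.8 °C → α = 0.88×10⁻⁴ K⁻¹
0–160 m: 160 × 2.2×10⁻⁴ × 2 = 0.07040 m
Layer 2: 890 × 0.88×10⁻⁴ × 0.44 = 0.0344608 m
Δh = 0.07040 + 0.0344608 = 0.1048608 m

Δh = 0.10 m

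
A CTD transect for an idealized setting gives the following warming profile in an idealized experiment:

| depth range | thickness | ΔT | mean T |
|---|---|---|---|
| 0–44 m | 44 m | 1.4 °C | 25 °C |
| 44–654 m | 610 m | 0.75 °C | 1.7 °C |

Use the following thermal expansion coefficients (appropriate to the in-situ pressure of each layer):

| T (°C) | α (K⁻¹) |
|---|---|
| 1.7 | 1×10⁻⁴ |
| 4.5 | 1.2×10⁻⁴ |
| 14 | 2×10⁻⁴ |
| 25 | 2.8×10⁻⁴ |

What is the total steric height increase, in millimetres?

63.0 mm

Layer 1 at 25 °C → α = 2.8×10⁻⁴ K⁻¹
Layer 2 at 1.7 °C → α = 1×10⁻⁴ K⁻¹
Layer 1: 1.4 × 44 × 2.8×10⁻⁴ = 0.017248 m
Layer 2: 0.75 × 1×10⁻⁴ × 610 = 0.04575 m
Δh = 0.017248 + 0.04575 = 0.062998 m ≈ 63.0 mm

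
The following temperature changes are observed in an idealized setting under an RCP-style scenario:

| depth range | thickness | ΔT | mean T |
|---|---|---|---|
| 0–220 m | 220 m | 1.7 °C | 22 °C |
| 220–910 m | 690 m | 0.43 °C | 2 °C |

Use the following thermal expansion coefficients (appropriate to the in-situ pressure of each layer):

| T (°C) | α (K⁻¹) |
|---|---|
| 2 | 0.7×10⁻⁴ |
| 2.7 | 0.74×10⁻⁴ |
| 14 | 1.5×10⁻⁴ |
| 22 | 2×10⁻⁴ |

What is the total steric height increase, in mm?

Layer 1 at 22 °C → α = 2×10⁻⁴ K⁻¹
Layer 2 at 2 °C → α = 0.7×10⁻⁴ K⁻¹
Layer 1: 1.7 × 220 × 2×10⁻⁴ = 0.07480 m
220–910 m: 0.43 × 0.7×10⁻⁴ × 690 = 0.020769 m
Δh = 0.07480 + 0.020769 = 0.095569 m

about 95.6 mm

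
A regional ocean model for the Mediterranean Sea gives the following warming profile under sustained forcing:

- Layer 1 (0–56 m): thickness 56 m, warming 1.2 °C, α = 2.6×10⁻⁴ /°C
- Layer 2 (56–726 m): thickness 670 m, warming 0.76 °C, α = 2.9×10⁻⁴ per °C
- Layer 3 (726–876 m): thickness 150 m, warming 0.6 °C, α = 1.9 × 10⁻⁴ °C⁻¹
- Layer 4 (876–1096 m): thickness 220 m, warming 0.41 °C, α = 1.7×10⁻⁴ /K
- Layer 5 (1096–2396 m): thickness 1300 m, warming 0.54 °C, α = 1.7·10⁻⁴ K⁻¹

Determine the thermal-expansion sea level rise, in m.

about 0.317 m

Layer 1: 2.6×10⁻⁴ × 1.2 × 56 = 0.017472 m
Layer 2: 670 × 2.9×10⁻⁴ × 0.76 = 0.147668 m
Layer 3: 150 × 1.9×10⁻⁴ × 0.6 = 0.01710 m
876–1096 m: 1.7×10⁻⁴ × 220 × 0.41 = 0.015334 m
Layer 5: 1300 × 1.7×10⁻⁴ × 0.54 = 0.11934 m
Δh = 0.017472 + 0.147668 + 0.01710 + 0.015334 + 0.11934 = 0.316914 m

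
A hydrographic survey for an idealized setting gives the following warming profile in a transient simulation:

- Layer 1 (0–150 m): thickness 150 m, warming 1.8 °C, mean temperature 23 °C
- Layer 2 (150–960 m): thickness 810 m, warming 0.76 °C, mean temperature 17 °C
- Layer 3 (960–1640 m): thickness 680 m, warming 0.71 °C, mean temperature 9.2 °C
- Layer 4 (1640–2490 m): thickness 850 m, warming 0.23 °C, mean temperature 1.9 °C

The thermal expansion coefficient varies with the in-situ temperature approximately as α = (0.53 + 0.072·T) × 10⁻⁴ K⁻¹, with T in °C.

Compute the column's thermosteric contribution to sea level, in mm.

Layer 1: α = (0.53 + 0.072×23)×10⁻⁴ = 2.186×10⁻⁴ K⁻¹
Layer 2: α = (0.53 + 0.072×17)×10⁻⁴ = 1.754×10⁻⁴ K⁻¹
Layer 3: α = (0.53 + 0.072×9.2)×10⁻⁴ = 1.1924×10⁻⁴ K⁻¹
Layer 4: α = (0.53 + 0.072×1.9)×10⁻⁴ = 0.6668×10⁻⁴ K⁻¹
1.8 × 2.186×10⁻⁴ × 150 = 0.059022 m
150–960 m: 1.754×10⁻⁴ × 0.76 × 810 = 0.10797624 m
Layer 3: 680 × 1.1924×10⁻⁴ × 0.71 = 0.057569072 m
Layer 4: 0.6668×10⁻⁴ × 0.23 × 850 = 0.01303594 m
Δh = 0.059022 + 0.10797624 + 0.057569072 + 0.01303594 = 0.237603252 m ≈ 240 mm

Δh ≈ 240 mm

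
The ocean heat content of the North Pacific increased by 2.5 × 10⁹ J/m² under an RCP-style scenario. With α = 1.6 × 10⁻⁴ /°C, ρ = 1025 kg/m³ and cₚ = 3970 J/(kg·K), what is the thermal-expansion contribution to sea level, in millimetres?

Δh = αQ/(ρcₚ) = 1.6×10⁻⁴ × 2.5×10⁹ / (1025 × 3970) ≈ 0.098298 m

Δh ≈ 98 mm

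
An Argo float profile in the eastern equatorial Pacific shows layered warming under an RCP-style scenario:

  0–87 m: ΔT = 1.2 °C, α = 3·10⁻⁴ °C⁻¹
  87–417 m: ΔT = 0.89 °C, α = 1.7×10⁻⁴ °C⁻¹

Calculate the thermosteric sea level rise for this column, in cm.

about 8.1 cm

1.2 × 87 × 3×10⁻⁴ = 0.03132 m
1.7×10⁻⁴ × 330 × 0.89 = 0.049929 m
Δh = 0.03132 + 0.049929 = 0.081249 m ≈ 8.1 cm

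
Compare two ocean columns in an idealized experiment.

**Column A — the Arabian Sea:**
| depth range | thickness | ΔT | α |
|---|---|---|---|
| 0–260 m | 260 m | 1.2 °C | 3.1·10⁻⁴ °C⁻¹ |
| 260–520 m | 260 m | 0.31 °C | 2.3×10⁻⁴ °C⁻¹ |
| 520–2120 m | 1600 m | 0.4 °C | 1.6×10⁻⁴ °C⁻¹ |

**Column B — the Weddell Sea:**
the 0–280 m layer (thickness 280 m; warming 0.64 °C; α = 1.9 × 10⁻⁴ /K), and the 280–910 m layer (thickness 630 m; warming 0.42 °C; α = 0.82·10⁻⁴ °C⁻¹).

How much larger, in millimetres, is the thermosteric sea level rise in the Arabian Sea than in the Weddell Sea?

A 260 × 1.2 × 3.1×10⁻⁴ = 0.09672 m
A 260–520 m: 260 × 0.31 × 2.3×10⁻⁴ = 0.018538 m
A 520–2120 m: 1600 × 0.4 × 1.6×10⁻⁴ = 0.10240 m
A total: 0.217658 m
B 0.64 × 1.9×10⁻⁴ × 280 = 0.034048 m
B Layer 2: 630 × 0.82×10⁻⁴ × 0.42 = 0.0216972 m
B total: 0.0557452 m
Difference: 0.217658 − 0.0557452 = 0.1619128 m

160 mm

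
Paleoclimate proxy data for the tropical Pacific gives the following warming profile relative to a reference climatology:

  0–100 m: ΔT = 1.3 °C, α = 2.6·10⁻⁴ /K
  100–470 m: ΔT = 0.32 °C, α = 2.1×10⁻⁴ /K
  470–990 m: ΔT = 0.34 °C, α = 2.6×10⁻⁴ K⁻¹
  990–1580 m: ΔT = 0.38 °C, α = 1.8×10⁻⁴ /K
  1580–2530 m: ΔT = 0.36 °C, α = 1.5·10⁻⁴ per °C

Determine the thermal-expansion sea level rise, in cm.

1.3 × 100 × 2.6×10⁻⁴ = 0.03380 m
370 × 2.1×10⁻⁴ × 0.32 = 0.024864 m
470–990 m: 2.6×10⁻⁴ × 520 × 0.34 = 0.045968 m
990–1580 m: 1.8×10⁻⁴ × 590 × 0.38 = 0.040356 m
950 × 1.5×10⁻⁴ × 0.36 = 0.05130 m
Δh = 0.03380 + 0.024864 + 0.045968 + 0.040356 + 0.05130 = 0.196288 m

Δh ≈ 19.6 cm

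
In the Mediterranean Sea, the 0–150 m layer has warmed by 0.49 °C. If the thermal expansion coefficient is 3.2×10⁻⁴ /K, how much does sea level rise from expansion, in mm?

23.5 mm

Δh = αΔT·H = 3.2×10⁻⁴ × 0.49 × 150 = 0.02352 m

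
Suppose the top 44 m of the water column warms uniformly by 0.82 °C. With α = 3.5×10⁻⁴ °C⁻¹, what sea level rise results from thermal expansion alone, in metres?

Δh = αΔT·H = 3.5×10⁻⁴ × 0.82 × 44 = 0.012628 m

Δh ≈ 0.0126 m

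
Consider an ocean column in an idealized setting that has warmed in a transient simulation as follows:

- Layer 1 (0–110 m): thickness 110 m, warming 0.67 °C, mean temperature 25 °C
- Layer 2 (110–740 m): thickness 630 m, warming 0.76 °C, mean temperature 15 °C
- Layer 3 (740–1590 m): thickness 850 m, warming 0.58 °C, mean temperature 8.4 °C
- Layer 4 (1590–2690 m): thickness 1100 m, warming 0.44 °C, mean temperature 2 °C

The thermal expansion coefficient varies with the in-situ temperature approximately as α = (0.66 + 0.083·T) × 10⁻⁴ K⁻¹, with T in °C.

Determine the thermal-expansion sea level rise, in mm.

Layer 1: α = (0.66 + 0.083×25)×10⁻⁴ = 2.735×10⁻⁴ K⁻¹
Layer 2: α = (0.66 + 0.083×15)×10⁻⁴ = 1.905×10⁻⁴ K⁻¹
Layer 3: α = (0.66 + 0.083×8.4)×10⁻⁴ = 1.3572×10⁻⁴ K⁻¹
Layer 4: α = (0.66 + 0.083×2)×10⁻⁴ = 0.826×10⁻⁴ K⁻¹
0.67 × 110 × 2.735×10⁻⁴ = 0.02015695 m
Layer 2: 1.905×10⁻⁴ × 630 × 0.76 = 0.0912114 m
740–1590 m: 850 × 0.58 × 1.3572×10⁻⁴ = 0.06690996 m
1590–2690 m: 0.826×10⁻⁴ × 0.44 × 1100 = 0.0399784 m
Δh = 0.02015695 + 0.0912114 + 0.06690996 + 0.0399784 = 0.21825671 m

218 mm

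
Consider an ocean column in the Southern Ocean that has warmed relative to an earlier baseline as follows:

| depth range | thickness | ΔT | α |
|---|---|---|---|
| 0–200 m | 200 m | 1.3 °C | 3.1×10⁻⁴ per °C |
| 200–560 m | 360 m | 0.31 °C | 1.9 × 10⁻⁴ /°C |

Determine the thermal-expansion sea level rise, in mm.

0–200 m: 200 × 1.3 × 3.1×10⁻⁴ = 0.08060 m
0.31 × 360 × 1.9×10⁻⁴ = 0.021204 m
Δh = 0.08060 + 0.021204 = 0.101804 m

Δh ≈ 100 mm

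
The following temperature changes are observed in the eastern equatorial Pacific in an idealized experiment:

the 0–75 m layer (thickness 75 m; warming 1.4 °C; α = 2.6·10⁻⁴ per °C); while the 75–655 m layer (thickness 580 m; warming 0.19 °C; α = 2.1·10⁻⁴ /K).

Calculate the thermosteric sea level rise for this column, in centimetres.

Layer 1: 1.4 × 2.6×10⁻⁴ × 75 = 0.02730 m
75–655 m: 0.19 × 2.1×10⁻⁴ × 580 = 0.023142 m
Δh = 0.02730 + 0.023142 = 0.050442 m

Δh ≈ 5.04 cm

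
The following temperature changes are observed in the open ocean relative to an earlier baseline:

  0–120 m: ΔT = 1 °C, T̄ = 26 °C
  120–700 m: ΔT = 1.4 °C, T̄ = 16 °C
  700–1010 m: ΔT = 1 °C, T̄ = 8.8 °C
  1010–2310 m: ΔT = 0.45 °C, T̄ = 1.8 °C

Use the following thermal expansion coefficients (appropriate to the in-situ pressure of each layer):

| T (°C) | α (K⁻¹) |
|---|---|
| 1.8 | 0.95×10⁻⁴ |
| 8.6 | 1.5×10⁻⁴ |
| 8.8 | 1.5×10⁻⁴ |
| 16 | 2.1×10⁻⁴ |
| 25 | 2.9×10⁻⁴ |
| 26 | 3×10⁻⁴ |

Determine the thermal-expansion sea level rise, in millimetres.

Δh = 309 mm

Layer 1 at 26 °C → α = 3×10⁻⁴ K⁻¹
Layer 2 at 16 °C → α = 2.1×10⁻⁴ K⁻¹
Layer 3 at 8.8 °C → α = 1.5×10⁻⁴ K⁻¹
Layer 4 at 1.8 °C → α = 0.95×10⁻⁴ K⁻¹
0–120 m: 1 × 120 × 3×10⁻⁴ = 0.03600 m
580 × 2.1×10⁻⁴ × 1.4 = 0.17052 m
Layer 3: 1.5×10⁻⁴ × 1 × 310 = 0.04650 m
1010–2310 m: 0.95×10⁻⁴ × 1300 × 0.45 = 0.055575 m
Δh = 0.03600 + 0.17052 + 0.04650 + 0.055575 = 0.308595 m ≈ 309 mm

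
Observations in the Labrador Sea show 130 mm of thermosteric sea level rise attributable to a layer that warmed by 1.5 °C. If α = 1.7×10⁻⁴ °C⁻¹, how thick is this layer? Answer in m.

H = Δh/(αΔT) = 0.13 / (1.7×10⁻⁴ × 1.5) ≈ 509.8 m

510 m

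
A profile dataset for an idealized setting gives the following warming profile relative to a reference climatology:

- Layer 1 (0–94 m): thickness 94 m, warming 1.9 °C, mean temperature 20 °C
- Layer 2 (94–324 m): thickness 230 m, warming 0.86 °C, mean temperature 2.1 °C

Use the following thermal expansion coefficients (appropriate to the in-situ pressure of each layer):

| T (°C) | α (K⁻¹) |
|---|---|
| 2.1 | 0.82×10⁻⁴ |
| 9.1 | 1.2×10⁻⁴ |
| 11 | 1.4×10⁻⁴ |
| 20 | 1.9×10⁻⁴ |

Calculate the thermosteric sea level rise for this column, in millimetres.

about 50 mm

Layer 1 at 20 °C → α = 1.9×10⁻⁴ K⁻¹
Layer 2 at 2.1 °C → α = 0.82×10⁻⁴ K⁻¹
1.9 × 94 × 1.9×10⁻⁴ = 0.033934 m
Layer 2: 0.86 × 0.82×10⁻⁴ × 230 = 0.0162196 m
Δh = 0.033934 + 0.0162196 = 0.0501536 m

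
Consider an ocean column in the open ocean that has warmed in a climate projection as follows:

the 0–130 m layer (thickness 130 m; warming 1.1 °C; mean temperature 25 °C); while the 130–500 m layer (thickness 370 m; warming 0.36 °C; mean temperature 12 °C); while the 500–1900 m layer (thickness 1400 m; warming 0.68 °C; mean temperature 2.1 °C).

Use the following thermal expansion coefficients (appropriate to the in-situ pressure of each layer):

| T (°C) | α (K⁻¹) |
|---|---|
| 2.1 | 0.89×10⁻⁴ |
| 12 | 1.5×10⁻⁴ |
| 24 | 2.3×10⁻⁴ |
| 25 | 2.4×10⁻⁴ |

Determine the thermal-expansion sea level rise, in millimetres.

Δh ≈ 140 mm

Layer 1 at 25 °C → α = 2.4×10⁻⁴ K⁻¹
Layer 2 at 12 °C → α = 1.5×10⁻⁴ K⁻¹
Layer 3 at 2.1 °C → α = 0.89×10⁻⁴ K⁻¹
0–130 m: 130 × 2.4×10⁻⁴ × 1.1 = 0.03432 m
0.36 × 1.5×10⁻⁴ × 370 = 0.01998 m
500–1900 m: 1400 × 0.89×10⁻⁴ × 0.68 = 0.084728 m
Δh = 0.03432 + 0.01998 + 0.084728 = 0.139028 m ≈ 140 mm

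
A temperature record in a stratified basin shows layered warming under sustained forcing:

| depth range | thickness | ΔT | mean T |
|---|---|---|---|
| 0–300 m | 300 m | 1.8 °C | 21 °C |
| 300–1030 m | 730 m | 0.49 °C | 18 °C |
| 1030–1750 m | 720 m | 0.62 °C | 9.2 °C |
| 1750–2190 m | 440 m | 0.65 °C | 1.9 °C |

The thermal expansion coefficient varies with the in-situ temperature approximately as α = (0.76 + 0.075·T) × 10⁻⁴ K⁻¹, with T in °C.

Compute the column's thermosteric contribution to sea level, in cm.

Layer 1: α = (0.76 + 0.075×21)×10⁻⁴ = 2.335×10⁻⁴ K⁻¹
Layer 2: α = (0.76 + 0.075×18)×10⁻⁴ = 2.11×10⁻⁴ K⁻¹
Layer 3: α = (0.76 + 0.075×9.2)×10⁻⁴ = 1.45×10⁻⁴ K⁻¹
Layer 4: α = (0.76 + 0.075×1.9)×10⁻⁴ = 0.9025×10⁻⁴ K⁻¹
Layer 1: 2.335×10⁻⁴ × 300 × 1.8 = 0.12609 m
2.11×10⁻⁴ × 0.49 × 730 = 0.0754747 m
720 × 1.45×10⁻⁴ × 0.62 = 0.064728 m
0.9025×10⁻⁴ × 440 × 0.65 = 0.0258115 m
Δh = 0.12609 + 0.0754747 + 0.064728 + 0.0258115 = 0.2921042 m

29.2 cm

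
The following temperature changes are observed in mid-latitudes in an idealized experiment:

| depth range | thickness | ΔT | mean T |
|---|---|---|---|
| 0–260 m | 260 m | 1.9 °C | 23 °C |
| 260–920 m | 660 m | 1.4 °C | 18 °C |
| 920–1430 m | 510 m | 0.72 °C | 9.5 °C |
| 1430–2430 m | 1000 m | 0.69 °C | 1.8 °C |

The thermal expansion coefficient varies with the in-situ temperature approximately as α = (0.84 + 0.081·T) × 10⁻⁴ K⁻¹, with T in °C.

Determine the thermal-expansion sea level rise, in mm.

Layer 1: α = (0.84 + 0.081×23)×10⁻⁴ = 2.703×10⁻⁴ K⁻¹
Layer 2: α = (0.84 + 0.081×18)×10⁻⁴ = 2.298×10⁻⁴ K⁻¹
Layer 3: α = (0.84 + 0.081×9.5)×10⁻⁴ = 1.6095×10⁻⁴ K⁻¹
Layer 4: α = (0.84 + 0.081×1.8)×10⁻⁴ = 0.9858×10⁻⁴ K⁻¹
0–260 m: 1.9 × 260 × 2.703×10⁻⁴ = 0.1335282 m
260–920 m: 1.4 × 660 × 2.298×10⁻⁴ = 0.2123352 m
510 × 0.72 × 1.6095×10⁻⁴ = 0.05910084 m
Layer 4: 1000 × 0.69 × 0.9858×10⁻⁴ = 0.0680202 m
Δh = 0.1335282 + 0.2123352 + 0.05910084 + 0.0680202 = 0.47298444 m ≈ 470 mm

470 mm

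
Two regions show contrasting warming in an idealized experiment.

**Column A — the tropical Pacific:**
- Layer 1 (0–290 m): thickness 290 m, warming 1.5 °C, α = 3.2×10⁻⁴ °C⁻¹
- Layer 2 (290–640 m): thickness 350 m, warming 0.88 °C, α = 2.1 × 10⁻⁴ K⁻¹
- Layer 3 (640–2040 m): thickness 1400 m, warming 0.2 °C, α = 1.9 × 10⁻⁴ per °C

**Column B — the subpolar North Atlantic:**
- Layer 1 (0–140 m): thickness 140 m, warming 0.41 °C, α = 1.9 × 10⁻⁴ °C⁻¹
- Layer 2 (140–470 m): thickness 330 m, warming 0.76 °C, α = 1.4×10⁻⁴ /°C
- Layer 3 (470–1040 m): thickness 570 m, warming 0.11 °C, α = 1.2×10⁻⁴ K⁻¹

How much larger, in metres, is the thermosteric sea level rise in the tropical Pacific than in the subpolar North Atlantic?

Δh_A − Δh_B ≈ 0.204 m

A 0–290 m: 1.5 × 290 × 3.2×10⁻⁴ = 0.13920 m
A Layer 2: 2.1×10⁻⁴ × 350 × 0.88 = 0.06468 m
A 640–2040 m: 0.2 × 1.9×10⁻⁴ × 1400 = 0.05320 m
A total: 0.25708 m
B 0–140 m: 1.9×10⁻⁴ × 140 × 0.41 = 0.010906 m
B 0.76 × 1.4×10⁻⁴ × 330 = 0.035112 m
B 570 × 0.11 × 1.2×10⁻⁴ = 0.007524 m
B total: 0.053542 m
Difference: 0.25708 − 0.053542 = 0.203538 m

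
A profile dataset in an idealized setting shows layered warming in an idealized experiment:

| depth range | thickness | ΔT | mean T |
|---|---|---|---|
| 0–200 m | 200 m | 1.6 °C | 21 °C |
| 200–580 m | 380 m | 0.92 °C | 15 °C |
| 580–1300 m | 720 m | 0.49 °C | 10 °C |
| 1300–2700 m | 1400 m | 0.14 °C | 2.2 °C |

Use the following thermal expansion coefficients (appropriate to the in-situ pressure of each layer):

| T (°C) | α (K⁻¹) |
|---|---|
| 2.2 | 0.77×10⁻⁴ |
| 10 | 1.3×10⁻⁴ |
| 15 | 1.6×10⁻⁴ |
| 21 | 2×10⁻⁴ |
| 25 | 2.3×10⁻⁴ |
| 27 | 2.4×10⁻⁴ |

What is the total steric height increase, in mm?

Layer 1 at 21 °C → α = 2×10⁻⁴ K⁻¹
Layer 2 at 15 °C → α = 1.6×10⁻⁴ K⁻¹
Layer 3 at 10 °C → α = 1.3×10⁻⁴ K⁻¹
Layer 4 at 2.2 °C → α = 0.77×10⁻⁴ K⁻¹
Layer 1: 1.6 × 2×10⁻⁴ × 200 = 0.06400 m
1.6×10⁻⁴ × 0.92 × 380 = 0.055936 m
580–1300 m: 720 × 0.49 × 1.3×10⁻⁴ = 0.045864 m
0.77×10⁻⁴ × 1400 × 0.14 = 0.015092 m
Δh = 0.06400 + 0.055936 + 0.045864 + 0.015092 = 0.180892 m

Δh = 181 mm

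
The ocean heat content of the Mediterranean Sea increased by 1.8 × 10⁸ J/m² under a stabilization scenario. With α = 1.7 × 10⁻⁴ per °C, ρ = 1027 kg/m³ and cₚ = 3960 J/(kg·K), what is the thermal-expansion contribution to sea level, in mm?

Δh = αQ/(ρcₚ) = 1.7×10⁻⁴ × 1.8×10⁸ / (1027 × 3960) ≈ 0.0075241 m

7.52 mm of thermosteric rise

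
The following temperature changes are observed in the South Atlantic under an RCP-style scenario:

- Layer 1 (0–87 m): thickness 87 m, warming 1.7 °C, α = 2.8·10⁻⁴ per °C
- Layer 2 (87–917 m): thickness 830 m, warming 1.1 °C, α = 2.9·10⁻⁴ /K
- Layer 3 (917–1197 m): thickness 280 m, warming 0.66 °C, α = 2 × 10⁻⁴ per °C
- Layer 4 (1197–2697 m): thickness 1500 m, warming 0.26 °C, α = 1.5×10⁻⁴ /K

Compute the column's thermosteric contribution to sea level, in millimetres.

Layer 1: 2.8×10⁻⁴ × 87 × 1.7 = 0.041412 m
87–917 m: 830 × 2.9×10⁻⁴ × 1.1 = 0.26477 m
2×10⁻⁴ × 0.66 × 280 = 0.03696 m
Layer 4: 1500 × 0.26 × 1.5×10⁻⁴ = 0.05850 m
Δh = 0.041412 + 0.26477 + 0.03696 + 0.05850 = 0.401642 m

about 402 mm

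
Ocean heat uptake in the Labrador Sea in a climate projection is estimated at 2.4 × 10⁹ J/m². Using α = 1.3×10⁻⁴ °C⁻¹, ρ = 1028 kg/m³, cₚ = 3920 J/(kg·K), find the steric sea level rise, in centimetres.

Δh = αQ/(ρcₚ) = 1.3×10⁻⁴ × 2.4×10⁹ / (1028 × 3920) ≈ 0.077424 m

Δh = 7.7 cm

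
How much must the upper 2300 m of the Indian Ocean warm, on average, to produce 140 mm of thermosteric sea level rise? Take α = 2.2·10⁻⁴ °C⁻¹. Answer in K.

ΔT = Δh/(αH) = 0.14 / (2.2×10⁻⁴ × 2300) ≈ 0.2767 K

about 0.277 K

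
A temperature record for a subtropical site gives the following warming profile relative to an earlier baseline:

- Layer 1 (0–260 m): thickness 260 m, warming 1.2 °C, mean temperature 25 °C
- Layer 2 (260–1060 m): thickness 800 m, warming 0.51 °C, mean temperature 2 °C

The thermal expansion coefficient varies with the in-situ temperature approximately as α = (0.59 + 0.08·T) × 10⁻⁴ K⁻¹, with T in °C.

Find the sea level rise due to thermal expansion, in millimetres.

Layer 1: α = (0.59 + 0.08×25)×10⁻⁴ = 2.59×10⁻⁴ K⁻¹
Layer 2: α = (0.59 + 0.08×2)×10⁻⁴ = 0.75×10⁻⁴ K⁻¹
1.2 × 260 × 2.59×10⁻⁴ = 0.080808 m
0.51 × 800 × 0.75×10⁻⁴ = 0.03060 m
Δh = 0.080808 + 0.03060 = 0.111408 m ≈ 111 mm

111 mm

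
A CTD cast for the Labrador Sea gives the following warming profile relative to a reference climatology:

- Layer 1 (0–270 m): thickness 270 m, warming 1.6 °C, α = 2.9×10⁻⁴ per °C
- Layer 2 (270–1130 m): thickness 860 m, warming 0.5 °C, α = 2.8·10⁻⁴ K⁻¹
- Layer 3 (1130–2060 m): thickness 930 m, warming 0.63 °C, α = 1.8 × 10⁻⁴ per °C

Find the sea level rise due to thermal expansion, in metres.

0–270 m: 270 × 1.6 × 2.9×10⁻⁴ = 0.12528 m
270–1130 m: 0.5 × 2.8×10⁻⁴ × 860 = 0.12040 m
Layer 3: 0.63 × 930 × 1.8×10⁻⁴ = 0.105462 m
Δh = 0.12528 + 0.12040 + 0.105462 = 0.351142 m

0.35 m of thermosteric rise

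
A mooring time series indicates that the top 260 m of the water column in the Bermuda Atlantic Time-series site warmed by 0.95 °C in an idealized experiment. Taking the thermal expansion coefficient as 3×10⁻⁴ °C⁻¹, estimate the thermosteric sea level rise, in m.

0.074 m of thermosteric rise

Δh = αΔT·H = 3×10⁻⁴ × 0.95 × 260 = 0.07410 m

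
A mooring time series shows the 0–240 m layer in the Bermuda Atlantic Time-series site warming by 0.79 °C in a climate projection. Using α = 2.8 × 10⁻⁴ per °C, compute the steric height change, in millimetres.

Δh = αΔT·H = 2.8×10⁻⁴ × 0.79 × 240 = 0.053088 m

about 53.1 mm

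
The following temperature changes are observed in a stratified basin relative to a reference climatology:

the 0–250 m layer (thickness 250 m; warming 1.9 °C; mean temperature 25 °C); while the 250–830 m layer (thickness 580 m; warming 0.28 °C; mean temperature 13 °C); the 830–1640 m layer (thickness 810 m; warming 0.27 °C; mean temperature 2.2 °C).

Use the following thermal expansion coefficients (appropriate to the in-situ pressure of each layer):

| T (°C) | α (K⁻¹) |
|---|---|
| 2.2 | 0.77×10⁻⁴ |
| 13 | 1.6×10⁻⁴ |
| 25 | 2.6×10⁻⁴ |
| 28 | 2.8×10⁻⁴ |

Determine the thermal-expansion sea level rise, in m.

0.17 m

Layer 1 at 25 °C → α = 2.6×10⁻⁴ K⁻¹
Layer 2 at 13 °C → α = 1.6×10⁻⁴ K⁻¹
Layer 3 at 2.2 °C → α = 0.77×10⁻⁴ K⁻¹
0–250 m: 1.9 × 250 × 2.6×10⁻⁴ = 0.12350 m
0.28 × 580 × 1.6×10⁻⁴ = 0.025984 m
830–1640 m: 0.27 × 810 × 0.77×10⁻⁴ = 0.0168399 m
Δh = 0.12350 + 0.025984 + 0.0168399 = 0.1663239 m ≈ 0.17 m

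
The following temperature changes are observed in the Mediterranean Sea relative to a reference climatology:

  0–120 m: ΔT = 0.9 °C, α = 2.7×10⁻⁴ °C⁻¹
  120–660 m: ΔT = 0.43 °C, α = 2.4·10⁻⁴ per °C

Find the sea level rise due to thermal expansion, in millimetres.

about 85 mm

0–120 m: 120 × 0.9 × 2.7×10⁻⁴ = 0.02916 m
Layer 2: 0.43 × 540 × 2.4×10⁻⁴ = 0.055728 m
Δh = 0.02916 + 0.055728 = 0.084888 m ≈ 85 mm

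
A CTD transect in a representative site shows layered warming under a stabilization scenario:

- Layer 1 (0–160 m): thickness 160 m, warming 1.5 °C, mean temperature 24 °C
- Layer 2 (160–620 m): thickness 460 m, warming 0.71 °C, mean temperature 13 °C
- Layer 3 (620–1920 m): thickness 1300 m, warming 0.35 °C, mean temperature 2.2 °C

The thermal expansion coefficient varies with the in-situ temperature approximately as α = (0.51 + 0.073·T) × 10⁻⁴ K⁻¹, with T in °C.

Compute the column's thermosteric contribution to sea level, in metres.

0.13 m

Layer 1: α = (0.51 + 0.073×24)×10⁻⁴ = 2.262×10⁻⁴ K⁻¹
Layer 2: α = (0.51 + 0.073×13)×10⁻⁴ = 1.459×10⁻⁴ K⁻¹
Layer 3: α = (0.51 + 0.073×2.2)×10⁻⁴ = 0.6706×10⁻⁴ K⁻¹
Layer 1: 2.262×10⁻⁴ × 1.5 × 160 = 0.054288 m
Layer 2: 1.459×10⁻⁴ × 460 × 0.71 = 0.04765094 m
620–1920 m: 0.6706×10⁻⁴ × 0.35 × 1300 = 0.0305123 m
Δh = 0.054288 + 0.04765094 + 0.0305123 = 0.13245124 m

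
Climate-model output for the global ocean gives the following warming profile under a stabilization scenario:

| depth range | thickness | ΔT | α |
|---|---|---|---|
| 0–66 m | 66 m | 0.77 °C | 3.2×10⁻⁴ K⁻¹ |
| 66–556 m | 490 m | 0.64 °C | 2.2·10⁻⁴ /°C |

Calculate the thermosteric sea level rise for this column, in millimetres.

Layer 1: 3.2×10⁻⁴ × 0.77 × 66 = 0.0162624 m
66–556 m: 2.2×10⁻⁴ × 0.64 × 490 = 0.068992 m
Δh = 0.0162624 + 0.068992 = 0.0852544 m

85.3 mm of thermosteric rise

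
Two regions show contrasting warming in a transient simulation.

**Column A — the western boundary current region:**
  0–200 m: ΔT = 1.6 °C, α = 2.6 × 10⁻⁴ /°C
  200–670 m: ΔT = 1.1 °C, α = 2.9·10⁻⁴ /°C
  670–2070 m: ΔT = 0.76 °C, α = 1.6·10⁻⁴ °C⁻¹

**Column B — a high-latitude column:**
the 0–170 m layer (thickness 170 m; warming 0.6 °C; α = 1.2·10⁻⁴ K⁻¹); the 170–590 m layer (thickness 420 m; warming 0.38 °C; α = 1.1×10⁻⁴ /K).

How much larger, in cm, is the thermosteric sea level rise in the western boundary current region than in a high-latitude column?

A Layer 1: 1.6 × 2.6×10⁻⁴ × 200 = 0.08320 m
A 470 × 1.1 × 2.9×10⁻⁴ = 0.14993 m
A 0.76 × 1400 × 1.6×10⁻⁴ = 0.17024 m
A total: 0.40337 m
B 0–170 m: 170 × 0.6 × 1.2×10⁻⁴ = 0.01224 m
B Layer 2: 1.1×10⁻⁴ × 420 × 0.38 = 0.017556 m
B total: 0.029796 m
Difference: 0.40337 − 0.029796 = 0.373574 m

37.4 cm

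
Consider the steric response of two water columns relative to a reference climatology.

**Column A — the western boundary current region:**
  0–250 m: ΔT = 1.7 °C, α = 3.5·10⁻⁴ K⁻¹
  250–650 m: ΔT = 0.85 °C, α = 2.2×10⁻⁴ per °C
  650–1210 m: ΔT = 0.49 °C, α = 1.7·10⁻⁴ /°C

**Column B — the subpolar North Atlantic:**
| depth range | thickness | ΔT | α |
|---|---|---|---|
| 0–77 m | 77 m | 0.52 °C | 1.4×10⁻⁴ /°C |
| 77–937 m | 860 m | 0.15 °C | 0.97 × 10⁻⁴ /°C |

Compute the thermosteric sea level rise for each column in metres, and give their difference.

A 0–250 m: 3.5×10⁻⁴ × 250 × 1.7 = 0.14875 m
A Layer 2: 2.2×10⁻⁴ × 400 × 0.85 = 0.07480 m
A Layer 3: 1.7×10⁻⁴ × 560 × 0.49 = 0.046648 m
A total: 0.270198 m
B 1.4×10⁻⁴ × 0.52 × 77 = 0.0056056 m
B 860 × 0.15 × 0.97×10⁻⁴ = 0.012513 m
B total: 0.0181186 m
Difference: 0.270198 − 0.0181186 = 0.2520794 m

A: 0.27 m; B: 0.018 m; difference 0.25 m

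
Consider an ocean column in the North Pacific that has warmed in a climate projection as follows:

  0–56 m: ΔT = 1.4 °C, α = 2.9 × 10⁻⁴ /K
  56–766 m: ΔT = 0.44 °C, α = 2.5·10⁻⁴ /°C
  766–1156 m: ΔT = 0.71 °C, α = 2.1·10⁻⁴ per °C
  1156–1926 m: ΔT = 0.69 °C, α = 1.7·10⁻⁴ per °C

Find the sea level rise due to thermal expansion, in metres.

56 × 2.9×10⁻⁴ × 1.4 = 0.022736 m
2.5×10⁻⁴ × 0.44 × 710 = 0.07810 m
Layer 3: 2.1×10⁻⁴ × 390 × 0.71 = 0.058149 m
1156–1926 m: 770 × 1.7×10⁻⁴ × 0.69 = 0.090321 m
Δh = 0.022736 + 0.07810 + 0.058149 + 0.090321 = 0.249306 m

0.25 m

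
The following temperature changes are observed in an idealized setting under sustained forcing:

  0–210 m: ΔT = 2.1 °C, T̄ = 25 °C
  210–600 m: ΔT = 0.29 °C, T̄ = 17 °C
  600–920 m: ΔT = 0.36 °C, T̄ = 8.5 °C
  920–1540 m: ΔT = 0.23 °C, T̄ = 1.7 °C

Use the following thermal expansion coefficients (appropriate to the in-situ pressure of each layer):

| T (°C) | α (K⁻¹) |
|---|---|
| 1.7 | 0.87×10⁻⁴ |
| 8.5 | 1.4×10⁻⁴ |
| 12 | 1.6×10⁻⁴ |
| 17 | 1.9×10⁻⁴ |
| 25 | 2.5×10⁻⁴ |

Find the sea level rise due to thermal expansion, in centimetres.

Layer 1 at 25 °C → α = 2.5×10⁻⁴ K⁻¹
Layer 2 at 17 °C → α = 1.9×10⁻⁴ K⁻¹
Layer 3 at 8.5 °C → α = 1.4×10⁻⁴ K⁻¹
Layer 4 at 1.7 °C → α = 0.87×10⁻⁴ K⁻¹
0–210 m: 2.1 × 210 × 2.5×10⁻⁴ = 0.11025 m
1.9×10⁻⁴ × 390 × 0.29 = 0.021489 m
320 × 1.4×10⁻⁴ × 0.36 = 0.016128 m
Layer 4: 0.23 × 0.87×10⁻⁴ × 620 = 0.0124062 m
Δh = 0.11025 + 0.021489 + 0.016128 + 0.0124062 = 0.1602732 m ≈ 16.0 cm

16.0 cm of thermosteric rise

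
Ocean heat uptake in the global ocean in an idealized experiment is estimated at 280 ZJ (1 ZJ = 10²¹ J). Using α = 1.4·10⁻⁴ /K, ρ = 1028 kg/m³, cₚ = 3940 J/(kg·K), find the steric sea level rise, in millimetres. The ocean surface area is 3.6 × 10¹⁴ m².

26.9 mm of thermosteric rise

Per unit area: Q = 280×10²¹ / (3.6×10¹⁴) ≈ 7.778×10⁸ J/m²
Δh = αQ/(ρcₚ) = 1.4×10⁻⁴ × 7.778×10⁸ / (1028 × 3940) ≈ 0.026885 m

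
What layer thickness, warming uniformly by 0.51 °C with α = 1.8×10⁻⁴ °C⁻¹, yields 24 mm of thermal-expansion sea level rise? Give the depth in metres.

H = Δh/(αΔT) = 0.024 / (1.8×10⁻⁴ × 0.51) ≈ 261.4 m

H ≈ 260 m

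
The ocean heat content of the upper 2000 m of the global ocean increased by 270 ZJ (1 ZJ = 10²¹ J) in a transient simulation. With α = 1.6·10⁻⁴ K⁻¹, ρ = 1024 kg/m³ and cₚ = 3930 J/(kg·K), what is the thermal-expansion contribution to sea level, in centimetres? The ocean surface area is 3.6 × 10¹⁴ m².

2.98 cm

Per unit area: Q = 270×10²¹ / (3.6×10¹⁴) = 7.5×10⁸ J/m²
Δh = αQ/(ρcₚ) = 1.6×10⁻⁴ × 7.5×10⁸ / (1024 × 3930) ≈ 0.029819 m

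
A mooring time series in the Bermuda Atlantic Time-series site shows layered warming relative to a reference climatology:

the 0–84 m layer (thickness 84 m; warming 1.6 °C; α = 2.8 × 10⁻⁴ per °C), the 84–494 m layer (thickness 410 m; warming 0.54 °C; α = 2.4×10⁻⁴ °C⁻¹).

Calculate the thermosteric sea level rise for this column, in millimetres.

90.8 mm

0–84 m: 2.8×10⁻⁴ × 1.6 × 84 = 0.037632 m
84–494 m: 2.4×10⁻⁴ × 0.54 × 410 = 0.053136 m
Δh = 0.037632 + 0.053136 = 0.090768 m ≈ 90.8 mm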